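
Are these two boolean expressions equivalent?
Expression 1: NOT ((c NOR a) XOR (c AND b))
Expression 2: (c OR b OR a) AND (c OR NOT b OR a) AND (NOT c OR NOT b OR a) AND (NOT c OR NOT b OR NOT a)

Yes, they are equivalent — the two output columns agree on all 8 assignments:
c | b | a | Expression 1 | Expression 2
---------------------------------------
0 | 0 | 0 | 0 | 0
0 | 0 | 1 | 1 | 1
0 | 1 | 0 | 0 | 0
0 | 1 | 1 | 1 | 1
1 | 0 | 0 | 1 | 1
1 | 0 | 1 | 1 | 1
1 | 1 | 0 | 0 | 0
1 | 1 | 1 | 0 | 0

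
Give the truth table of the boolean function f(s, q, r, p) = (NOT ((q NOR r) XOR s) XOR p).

s | q | r | p | Output
----------------------
0 | 0 | 0 | 0 | 0
0 | 0 | 0 | 1 | 1
0 | 0 | 1 | 0 | 1
0 | 0 | 1 | 1 | 0
0 | 1 | 0 | 0 | 1
0 | 1 | 0 | 1 | 0
0 | 1 | 1 | 0 | 1
0 | 1 | 1 | 1 | 0
1 | 0 | 0 | 0 | 1
1 | 0 | 0 | 1 | 0
1 | 0 | 1 | 0 | 0
1 | 0 | 1 | 1 | 1
1 | 1 | 0 | 0 | 0
1 | 1 | 0 | 1 | 1
1 | 1 | 1 | 0 | 0
1 | 1 | 1 | 1 | 1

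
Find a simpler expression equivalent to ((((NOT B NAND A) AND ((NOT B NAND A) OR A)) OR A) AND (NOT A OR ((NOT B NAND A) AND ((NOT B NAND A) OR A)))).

By distribution ((E OR v) AND (E OR NOT v) = E) then absorption (E AND (E OR v) = E):
= (NOT B NAND A)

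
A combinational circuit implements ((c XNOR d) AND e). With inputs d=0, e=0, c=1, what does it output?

Substituting: ((1 XNOR 0) AND 0)
= 0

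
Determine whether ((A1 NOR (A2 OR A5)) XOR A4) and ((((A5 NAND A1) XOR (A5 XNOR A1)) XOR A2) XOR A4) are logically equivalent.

No. Counterexample: with A1=0, A5=0, A2=0, A4=0, Expression 1 = 1 but Expression 2 = 0.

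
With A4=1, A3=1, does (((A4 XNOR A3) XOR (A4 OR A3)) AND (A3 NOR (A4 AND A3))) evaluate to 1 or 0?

Substituting: (((1 XNOR 1) XOR (1 OR 1)) AND (1 NOR (1 AND 1)))
= 0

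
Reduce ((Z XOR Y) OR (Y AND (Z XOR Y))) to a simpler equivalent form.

By absorption (E OR (E AND v) = E):
= (Z XOR Y)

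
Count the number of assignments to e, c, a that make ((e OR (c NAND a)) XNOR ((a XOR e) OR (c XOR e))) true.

Satisfying assignments: (0,0,1), (0,1,0), (1,0,0), (1,0,1), (1,1,0)
Count: 5 out of 8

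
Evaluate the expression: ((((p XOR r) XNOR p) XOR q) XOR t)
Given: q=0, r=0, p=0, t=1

Substituting: ((((0 XOR 0) XNOR 0) XOR 0) XOR 1)
= 0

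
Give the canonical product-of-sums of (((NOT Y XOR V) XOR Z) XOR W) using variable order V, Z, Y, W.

ΠM(1, 2, 4, 7, 8, 11, 13, 14) = (V OR Z OR Y OR NOT W) AND (V OR Z OR NOT Y OR W) AND (V OR NOT Z OR Y OR W) AND (V OR NOT Z OR NOT Y OR NOT W) AND (NOT V OR Z OR Y OR W) AND (NOT V OR Z OR NOT Y OR NOT W) AND (NOT V OR NOT Z OR Y OR NOT W) AND (NOT V OR NOT Z OR NOT Y OR W)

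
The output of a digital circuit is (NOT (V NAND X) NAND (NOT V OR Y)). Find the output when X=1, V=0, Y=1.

Substituting: (NOT (0 NAND 1) NAND (NOT 0 OR 1))
= 1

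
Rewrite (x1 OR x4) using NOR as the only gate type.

((x1 NOR x4) NOR (x1 NOR x4))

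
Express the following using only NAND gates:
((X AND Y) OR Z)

((((X NAND Y) NAND (X NAND Y)) NAND ((X NAND Y) NAND (X NAND Y))) NAND (Z NAND Z))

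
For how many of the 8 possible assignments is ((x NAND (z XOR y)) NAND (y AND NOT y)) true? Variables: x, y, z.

Satisfying assignments: (0,0,0), (0,0,1), (0,1,0), (0,1,1), (1,0,0), (1,0,1), (1,1,0), (1,1,1)
Count: 8 out of 8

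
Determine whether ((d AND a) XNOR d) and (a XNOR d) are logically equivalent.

No. Counterexample: with a=1, d=0, Expression 1 = 1 but Expression 2 = 0.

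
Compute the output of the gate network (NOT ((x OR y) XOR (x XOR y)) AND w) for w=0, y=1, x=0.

Substituting: (NOT ((0 OR 1) XOR (0 XOR 1)) AND 0)
= 0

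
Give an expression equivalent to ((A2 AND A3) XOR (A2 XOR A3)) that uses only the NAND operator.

((((A2 NAND A3) NAND (A2 NAND A3)) NAND (((A2 NAND A3) NAND (A2 NAND A3)) NAND ((A2 NAND (A2 NAND A3)) NAND (A3 NAND (A2 NAND A3))))) NAND (((A2 NAND (A2 NAND A3)) NAND (A3 NAND (A2 NAND A3))) NAND (((A2 NAND A3) NAND (A2 NAND A3)) NAND ((A2 NAND (A2 NAND A3)) NAND (A3 NAND (A2 NAND A3))))))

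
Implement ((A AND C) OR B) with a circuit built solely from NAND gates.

((((A NAND C) NAND (A NAND C)) NAND ((A NAND C) NAND (A NAND C))) NAND (B NAND B))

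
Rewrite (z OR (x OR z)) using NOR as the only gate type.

((z NOR ((x NOR z) NOR (x NOR z))) NOR (z NOR ((x NOR z) NOR (x NOR z))))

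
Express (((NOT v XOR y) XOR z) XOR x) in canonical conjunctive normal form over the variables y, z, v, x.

(y OR z OR v OR NOT x) AND (y OR z OR NOT v OR x) AND (y OR NOT z OR v OR x) AND (y OR NOT z OR NOT v OR NOT x) AND (NOT y OR z OR v OR x) AND (NOT y OR z OR NOT v OR NOT x) AND (NOT y OR NOT z OR v OR NOT x) AND (NOT y OR NOT z OR NOT v OR x)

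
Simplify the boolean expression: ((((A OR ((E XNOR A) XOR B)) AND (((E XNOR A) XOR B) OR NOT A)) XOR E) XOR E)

By XOR self-cancellation ((E XOR v) XOR v = E) then distribution ((E OR v) AND (E OR NOT v) = E):
= ((E XNOR A) XOR B)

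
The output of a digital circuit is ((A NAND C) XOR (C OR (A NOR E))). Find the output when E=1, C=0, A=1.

Substituting: ((1 NAND 0) XOR (0 OR (1 NOR 1)))
= 1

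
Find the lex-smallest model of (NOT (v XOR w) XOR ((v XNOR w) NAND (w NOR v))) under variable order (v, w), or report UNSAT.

v=0, w=0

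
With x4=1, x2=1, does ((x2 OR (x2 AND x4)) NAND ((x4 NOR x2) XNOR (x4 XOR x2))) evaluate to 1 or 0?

Substituting: ((1 OR (1 AND 1)) NAND ((1 NOR 1) XNOR (1 XOR 1)))
= 0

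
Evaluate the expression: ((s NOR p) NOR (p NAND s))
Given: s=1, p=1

Substituting: ((1 NOR 1) NOR (1 NAND 1))
= 1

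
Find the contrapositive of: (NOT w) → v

Contrapositive: NOT v → w
Note: A statement and its contrapositive are logically equivalent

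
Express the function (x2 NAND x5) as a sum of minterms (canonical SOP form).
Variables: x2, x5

Σm(0, 1, 2) = (NOT x2 AND NOT x5) OR (NOT x2 AND x5) OR (x2 AND NOT x5)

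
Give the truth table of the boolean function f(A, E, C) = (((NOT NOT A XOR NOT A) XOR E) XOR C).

A | E | C | Output
------------------
0 | 0 | 0 | 1
0 | 0 | 1 | 0
0 | 1 | 0 | 0
0 | 1 | 1 | 1
1 | 0 | 0 | 1
1 | 0 | 1 | 0
1 | 1 | 0 | 0
1 | 1 | 1 | 1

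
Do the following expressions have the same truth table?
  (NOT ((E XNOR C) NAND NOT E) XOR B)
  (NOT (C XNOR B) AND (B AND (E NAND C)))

No. Counterexample: with C=0, B=0, E=0, Expression 1 = 1 but Expression 2 = 0.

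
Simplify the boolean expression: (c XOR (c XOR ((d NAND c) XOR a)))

By XOR self-cancellation ((E XOR v) XOR v = E):
= ((d NAND c) XOR a)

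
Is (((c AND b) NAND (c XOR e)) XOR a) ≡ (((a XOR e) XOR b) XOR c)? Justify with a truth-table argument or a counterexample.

No. Counterexample: with e=0, a=0, b=0, c=0, Expression 1 = 1 but Expression 2 = 0.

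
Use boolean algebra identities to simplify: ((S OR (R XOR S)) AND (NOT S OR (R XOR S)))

By distribution ((E OR v) AND (E OR NOT v) = E):
= (R XOR S)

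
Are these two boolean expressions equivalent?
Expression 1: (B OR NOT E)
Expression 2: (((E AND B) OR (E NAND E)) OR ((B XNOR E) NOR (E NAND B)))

Yes, they are equivalent — the two output columns agree on all 4 assignments:
B | E | Expression 1 | Expression 2
-----------------------------------
0 | 0 | 1 | 1
0 | 1 | 0 | 0
1 | 0 | 1 | 1
1 | 1 | 1 | 1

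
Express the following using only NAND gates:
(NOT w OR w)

(((w NAND w) NAND (w NAND w)) NAND (w NAND w))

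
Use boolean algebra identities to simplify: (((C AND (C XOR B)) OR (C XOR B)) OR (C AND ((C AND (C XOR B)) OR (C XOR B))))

By absorption (E OR (E AND v) = E) then absorption (E OR (E AND v) = E):
= (C XOR B)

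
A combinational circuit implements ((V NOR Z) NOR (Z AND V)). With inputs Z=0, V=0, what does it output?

Substituting: ((0 NOR 0) NOR (0 AND 0))
= 0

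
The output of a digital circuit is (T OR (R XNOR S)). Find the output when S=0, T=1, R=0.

Substituting: (1 OR (0 XNOR 0))
= 1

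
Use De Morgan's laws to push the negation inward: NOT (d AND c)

NOT d OR NOT c
De Morgan's: NOT(AND of terms) = OR of negations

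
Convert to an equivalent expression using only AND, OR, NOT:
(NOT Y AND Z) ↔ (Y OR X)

((NOT Y AND Z) AND (Y OR X)) OR (NOT (NOT Y AND Z) AND NOT (Y OR X))
(Biconditional = both true or both false)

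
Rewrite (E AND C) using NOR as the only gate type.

((E NOR E) NOR (C NOR C))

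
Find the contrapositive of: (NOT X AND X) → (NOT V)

Contrapositive: V → NOT (NOT X AND X)
Note: A statement and its contrapositive are logically equivalent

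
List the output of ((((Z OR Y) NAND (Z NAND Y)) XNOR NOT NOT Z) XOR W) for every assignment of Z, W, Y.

Z | W | Y | Output
------------------
0 | 0 | 0 | 0
0 | 0 | 1 | 1
0 | 1 | 0 | 1
0 | 1 | 1 | 0
1 | 0 | 0 | 0
1 | 0 | 1 | 1
1 | 1 | 0 | 1
1 | 1 | 1 | 0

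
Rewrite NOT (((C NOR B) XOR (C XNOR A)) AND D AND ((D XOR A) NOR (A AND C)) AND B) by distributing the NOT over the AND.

NOT ((C NOR B) XOR (C XNOR A)) OR NOT D OR NOT ((D XOR A) NOR (A AND C)) OR NOT B
De Morgan's: NOT(AND of terms) = OR of negations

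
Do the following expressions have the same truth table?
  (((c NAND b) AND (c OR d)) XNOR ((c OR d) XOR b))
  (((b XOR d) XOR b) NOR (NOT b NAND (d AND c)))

No. Counterexample: with c=0, b=0, d=0, Expression 1 = 1 but Expression 2 = 0.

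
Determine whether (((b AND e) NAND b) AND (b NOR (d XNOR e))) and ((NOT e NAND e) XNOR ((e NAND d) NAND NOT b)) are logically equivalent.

No. Counterexample: with e=0, d=0, b=1, Expression 1 = 0 but Expression 2 = 1.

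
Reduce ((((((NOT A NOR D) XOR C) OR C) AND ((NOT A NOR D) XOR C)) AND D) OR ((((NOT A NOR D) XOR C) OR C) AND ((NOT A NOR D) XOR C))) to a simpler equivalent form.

By absorption (E OR (E AND v) = E) then absorption (E AND (E OR v) = E):
= ((NOT A NOR D) XOR C)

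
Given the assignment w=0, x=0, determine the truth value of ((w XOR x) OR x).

Substituting: ((0 XOR 0) OR 0)
= 0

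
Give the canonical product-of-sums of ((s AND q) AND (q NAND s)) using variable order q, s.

ΠM(0, 1, 2, 3) = (q OR s) AND (q OR NOT s) AND (NOT q OR s) AND (NOT q OR NOT s)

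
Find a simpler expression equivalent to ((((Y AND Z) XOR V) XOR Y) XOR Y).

By XOR self-cancellation ((E XOR v) XOR v = E):
= ((Y AND Z) XOR V)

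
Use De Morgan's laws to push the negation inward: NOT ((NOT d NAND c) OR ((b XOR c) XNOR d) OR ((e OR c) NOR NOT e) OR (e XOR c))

NOT (NOT d NAND c) AND NOT ((b XOR c) XNOR d) AND NOT ((e OR c) NOR NOT e) AND NOT (e XOR c)
De Morgan's: NOT(OR of terms) = AND of negations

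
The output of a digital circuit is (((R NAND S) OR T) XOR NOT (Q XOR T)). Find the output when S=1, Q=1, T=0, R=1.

Substituting: (((1 NAND 1) OR 0) XOR NOT (1 XOR 0))
= 0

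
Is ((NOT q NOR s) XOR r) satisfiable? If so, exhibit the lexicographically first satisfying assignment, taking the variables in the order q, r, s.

q=0, r=1, s=0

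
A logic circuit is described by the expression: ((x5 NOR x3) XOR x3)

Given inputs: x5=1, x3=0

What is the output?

Substituting: ((1 NOR 0) XOR 0)
= 0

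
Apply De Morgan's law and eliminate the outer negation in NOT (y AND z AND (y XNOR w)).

NOT y OR NOT z OR NOT (y XNOR w)
De Morgan's: NOT(AND of terms) = OR of negations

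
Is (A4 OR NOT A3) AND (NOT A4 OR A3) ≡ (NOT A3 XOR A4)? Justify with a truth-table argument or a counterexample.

Yes, they are equivalent — the two output columns agree on all 4 assignments:
A4 | A3 | Expression 1 | Expression 2
-------------------------------------
0 | 0 | 1 | 1
0 | 1 | 0 | 0
1 | 0 | 0 | 0
1 | 1 | 1 | 1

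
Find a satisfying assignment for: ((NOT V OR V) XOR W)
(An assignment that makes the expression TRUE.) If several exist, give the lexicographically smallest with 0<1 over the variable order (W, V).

W=0, V=0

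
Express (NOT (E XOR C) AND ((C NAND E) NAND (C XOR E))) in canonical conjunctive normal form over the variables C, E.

(C OR NOT E) AND (NOT C OR E)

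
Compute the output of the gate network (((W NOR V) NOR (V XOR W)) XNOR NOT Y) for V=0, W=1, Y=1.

Substituting: (((1 NOR 0) NOR (0 XOR 1)) XNOR NOT 1)
= 1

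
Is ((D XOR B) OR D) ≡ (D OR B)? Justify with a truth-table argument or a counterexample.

Yes, they are equivalent — the two output columns agree on all 4 assignments:
D | B | Expression 1 | Expression 2
-----------------------------------
0 | 0 | 0 | 0
0 | 1 | 1 | 1
1 | 0 | 1 | 1
1 | 1 | 1 | 1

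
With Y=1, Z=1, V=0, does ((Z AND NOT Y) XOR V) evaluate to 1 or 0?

Substituting: ((1 AND NOT 1) XOR 0)
= 0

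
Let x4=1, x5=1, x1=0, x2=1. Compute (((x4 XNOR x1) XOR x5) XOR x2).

Substituting: (((1 XNOR 0) XOR 1) XOR 1)
= 0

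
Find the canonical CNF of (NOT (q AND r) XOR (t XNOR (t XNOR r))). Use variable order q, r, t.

(q OR NOT r OR t) AND (q OR NOT r OR NOT t)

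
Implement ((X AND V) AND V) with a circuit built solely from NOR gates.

((((X NOR X) NOR (V NOR V)) NOR ((X NOR X) NOR (V NOR V))) NOR (V NOR V))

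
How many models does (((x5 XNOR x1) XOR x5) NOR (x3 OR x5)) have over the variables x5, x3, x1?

Satisfying assignments: (0,0,1)
Count: 1 out of 8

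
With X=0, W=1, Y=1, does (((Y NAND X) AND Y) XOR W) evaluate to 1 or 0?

Substituting: (((1 NAND 0) AND 1) XOR 1)
= 0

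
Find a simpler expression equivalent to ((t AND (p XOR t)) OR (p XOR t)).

By absorption (E OR (E AND v) = E):
= (p XOR t)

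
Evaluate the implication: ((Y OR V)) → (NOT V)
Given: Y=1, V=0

Antecedent ((Y OR V)) = 1; consequent (NOT V) = 1.
1 → 1 = 1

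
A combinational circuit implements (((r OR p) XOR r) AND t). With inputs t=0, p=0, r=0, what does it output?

Substituting: (((0 OR 0) XOR 0) AND 0)
= 0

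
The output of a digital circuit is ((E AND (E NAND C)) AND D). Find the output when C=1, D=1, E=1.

Substituting: ((1 AND (1 NAND 1)) AND 1)
= 0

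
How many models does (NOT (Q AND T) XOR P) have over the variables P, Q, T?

Satisfying assignments: (0,0,0), (0,0,1), (0,1,0), (1,1,1)
Count: 4 out of 8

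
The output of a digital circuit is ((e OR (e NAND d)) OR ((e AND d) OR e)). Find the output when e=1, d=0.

Substituting: ((1 OR (1 NAND 0)) OR ((1 AND 0) OR 1))
= 1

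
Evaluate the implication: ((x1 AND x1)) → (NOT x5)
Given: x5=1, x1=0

Antecedent ((x1 AND x1)) = 0; consequent (NOT x5) = 0.
0 → 0 = 1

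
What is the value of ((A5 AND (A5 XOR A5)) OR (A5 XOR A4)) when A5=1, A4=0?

Substituting: ((1 AND (1 XOR 1)) OR (1 XOR 0))
= 1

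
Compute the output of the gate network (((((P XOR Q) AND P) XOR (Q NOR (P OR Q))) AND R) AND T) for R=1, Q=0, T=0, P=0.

Substituting: (((((0 XOR 0) AND 0) XOR (0 NOR (0 OR 0))) AND 1) AND 0)
= 0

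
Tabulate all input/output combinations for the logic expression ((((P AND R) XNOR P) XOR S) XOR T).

S | R | P | T | Output
----------------------
0 | 0 | 0 | 0 | 1
0 | 0 | 0 | 1 | 0
0 | 0 | 1 | 0 | 0
0 | 0 | 1 | 1 | 1
0 | 1 | 0 | 0 | 1
0 | 1 | 0 | 1 | 0
0 | 1 | 1 | 0 | 1
0 | 1 | 1 | 1 | 0
1 | 0 | 0 | 0 | 0
1 | 0 | 0 | 1 | 1
1 | 0 | 1 | 0 | 1
1 | 0 | 1 | 1 | 0
1 | 1 | 0 | 0 | 0
1 | 1 | 0 | 1 | 1
1 | 1 | 1 | 0 | 0
1 | 1 | 1 | 1 | 1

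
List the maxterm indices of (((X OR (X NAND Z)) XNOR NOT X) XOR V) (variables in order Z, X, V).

ΠM(1, 2, 5, 6) = (Z OR X OR NOT V) AND (Z OR NOT X OR V) AND (NOT Z OR X OR NOT V) AND (NOT Z OR NOT X OR V)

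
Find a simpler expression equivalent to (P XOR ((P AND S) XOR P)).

By XOR self-cancellation ((E XOR v) XOR v = E):
= (P AND S)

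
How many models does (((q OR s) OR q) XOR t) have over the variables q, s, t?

Satisfying assignments: (0,0,1), (0,1,0), (1,0,0), (1,1,0)
Count: 4 out of 8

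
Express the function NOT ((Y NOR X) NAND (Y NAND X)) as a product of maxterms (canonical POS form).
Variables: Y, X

ΠM(1, 2, 3) = (Y OR NOT X) AND (NOT Y OR X) AND (NOT Y OR NOT X)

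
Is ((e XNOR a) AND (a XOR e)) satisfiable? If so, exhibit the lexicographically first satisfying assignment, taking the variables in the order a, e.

UNSATISFIABLE - no assignment makes this expression true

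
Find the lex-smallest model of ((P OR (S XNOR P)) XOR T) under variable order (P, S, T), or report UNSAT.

P=0, S=0, T=0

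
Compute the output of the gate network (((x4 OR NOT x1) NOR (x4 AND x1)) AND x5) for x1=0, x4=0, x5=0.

Substituting: (((0 OR NOT 0) NOR (0 AND 0)) AND 0)
= 0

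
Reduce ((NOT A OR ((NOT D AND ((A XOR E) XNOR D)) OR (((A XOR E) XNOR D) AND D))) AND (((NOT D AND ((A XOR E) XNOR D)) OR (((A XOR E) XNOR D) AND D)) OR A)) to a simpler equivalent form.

By distribution ((E OR v) AND (E OR NOT v) = E) then distribution ((E AND v) OR (E AND NOT v) = E):
= ((A XOR E) XNOR D)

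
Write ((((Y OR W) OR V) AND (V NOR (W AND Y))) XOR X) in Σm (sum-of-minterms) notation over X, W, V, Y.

Σm(1, 4, 8, 10, 11, 13, 14, 15) = (NOT X AND NOT W AND NOT V AND Y) OR (NOT X AND W AND NOT V AND NOT Y) OR (X AND NOT W AND NOT V AND NOT Y) OR (X AND NOT W AND V AND NOT Y) OR (X AND NOT W AND V AND Y) OR (X AND W AND NOT V AND Y) OR (X AND W AND V AND NOT Y) OR (X AND W AND V AND Y)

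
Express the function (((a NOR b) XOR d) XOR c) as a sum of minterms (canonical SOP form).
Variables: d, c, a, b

Σm(0, 5, 6, 7, 9, 10, 11, 12) = (NOT d AND NOT c AND NOT a AND NOT b) OR (NOT d AND c AND NOT a AND b) OR (NOT d AND c AND a AND NOT b) OR (NOT d AND c AND a AND b) OR (d AND NOT c AND NOT a AND b) OR (d AND NOT c AND a AND NOT b) OR (d AND NOT c AND a AND b) OR (d AND c AND NOT a AND NOT b)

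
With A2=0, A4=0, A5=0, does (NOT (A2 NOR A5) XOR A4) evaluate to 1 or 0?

Substituting: (NOT (0 NOR 0) XOR 0)
= 0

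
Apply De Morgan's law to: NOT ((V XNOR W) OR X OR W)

NOT (V XNOR W) AND NOT X AND NOT W
De Morgan's: NOT(OR of terms) = AND of negations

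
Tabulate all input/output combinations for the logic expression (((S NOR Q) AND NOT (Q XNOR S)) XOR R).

S | Q | R | Output
------------------
0 | 0 | 0 | 0
0 | 0 | 1 | 1
0 | 1 | 0 | 0
0 | 1 | 1 | 1
1 | 0 | 0 | 0
1 | 0 | 1 | 1
1 | 1 | 0 | 0
1 | 1 | 1 | 1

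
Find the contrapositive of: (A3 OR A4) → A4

Contrapositive: NOT A4 → NOT (A3 OR A4)
Note: A statement and its contrapositive are logically equivalent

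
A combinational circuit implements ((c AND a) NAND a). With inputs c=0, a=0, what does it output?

Substituting: ((0 AND 0) NAND 0)
= 1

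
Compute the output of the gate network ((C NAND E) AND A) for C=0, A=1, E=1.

Substituting: ((0 NAND 1) AND 1)
= 1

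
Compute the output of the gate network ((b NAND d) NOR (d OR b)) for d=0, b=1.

Substituting: ((1 NAND 0) NOR (0 OR 1))
= 0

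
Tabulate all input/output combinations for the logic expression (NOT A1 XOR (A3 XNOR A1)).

A1 | A3 | Output
----------------
0 | 0 | 0
0 | 1 | 1
1 | 0 | 0
1 | 1 | 1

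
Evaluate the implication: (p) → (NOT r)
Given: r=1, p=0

Antecedent (p) = 0; consequent (NOT r) = 0.
0 → 0 = 1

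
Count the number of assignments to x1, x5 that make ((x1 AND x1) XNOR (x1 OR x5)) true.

Satisfying assignments: (0,0), (1,0), (1,1)
Count: 3 out of 4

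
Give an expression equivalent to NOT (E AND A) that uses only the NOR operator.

(((E NOR E) NOR (A NOR A)) NOR ((E NOR E) NOR (A NOR A)))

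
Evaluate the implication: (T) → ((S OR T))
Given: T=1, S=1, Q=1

Antecedent (T) = 1; consequent ((S OR T)) = 1.
1 → 1 = 1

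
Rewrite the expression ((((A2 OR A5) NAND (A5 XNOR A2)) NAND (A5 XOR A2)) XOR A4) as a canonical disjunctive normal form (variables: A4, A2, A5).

(NOT A4 AND NOT A2 AND NOT A5) OR (NOT A4 AND A2 AND A5) OR (A4 AND NOT A2 AND A5) OR (A4 AND A2 AND NOT A5)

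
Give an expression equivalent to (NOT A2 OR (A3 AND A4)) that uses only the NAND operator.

(((A2 NAND A2) NAND (A2 NAND A2)) NAND (((A3 NAND A4) NAND (A3 NAND A4)) NAND ((A3 NAND A4) NAND (A3 NAND A4))))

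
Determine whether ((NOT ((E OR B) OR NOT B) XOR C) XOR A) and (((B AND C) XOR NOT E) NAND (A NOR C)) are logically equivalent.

No. Counterexample: with B=0, C=0, E=1, A=0, Expression 1 = 0 but Expression 2 = 1.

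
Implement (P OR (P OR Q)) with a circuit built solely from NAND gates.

((P NAND P) NAND (((P NAND P) NAND (Q NAND Q)) NAND ((P NAND P) NAND (Q NAND Q))))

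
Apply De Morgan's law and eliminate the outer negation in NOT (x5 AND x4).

NOT x5 OR NOT x4
De Morgan's: NOT(AND of terms) = OR of negations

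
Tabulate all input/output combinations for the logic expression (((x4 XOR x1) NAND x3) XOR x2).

x3 | x1 | x4 | x2 | Output
--------------------------
0 | 0 | 0 | 0 | 1
0 | 0 | 0 | 1 | 0
0 | 0 | 1 | 0 | 1
0 | 0 | 1 | 1 | 0
0 | 1 | 0 | 0 | 1
0 | 1 | 0 | 1 | 0
0 | 1 | 1 | 0 | 1
0 | 1 | 1 | 1 | 0
1 | 0 | 0 | 0 | 1
1 | 0 | 0 | 1 | 0
1 | 0 | 1 | 0 | 0
1 | 0 | 1 | 1 | 1
1 | 1 | 0 | 0 | 0
1 | 1 | 0 | 1 | 1
1 | 1 | 1 | 0 | 1
1 | 1 | 1 | 1 | 0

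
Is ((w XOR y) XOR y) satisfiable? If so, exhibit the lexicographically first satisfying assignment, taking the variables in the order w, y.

w=1, y=0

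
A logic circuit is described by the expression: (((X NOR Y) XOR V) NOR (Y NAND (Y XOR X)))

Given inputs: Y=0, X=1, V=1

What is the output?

Substituting: (((1 NOR 0) XOR 1) NOR (0 NAND (0 XOR 1)))
= 0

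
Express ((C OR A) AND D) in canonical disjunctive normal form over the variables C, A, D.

(NOT C AND A AND D) OR (C AND NOT A AND D) OR (C AND A AND D)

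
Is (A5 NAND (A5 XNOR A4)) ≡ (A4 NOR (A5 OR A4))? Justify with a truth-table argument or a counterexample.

No. Counterexample: with A4=0, A5=1, Expression 1 = 1 but Expression 2 = 0.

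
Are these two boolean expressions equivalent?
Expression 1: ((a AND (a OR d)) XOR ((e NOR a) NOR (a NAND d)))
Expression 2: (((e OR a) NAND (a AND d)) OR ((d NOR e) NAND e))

No. Counterexample: with d=0, e=0, a=0, Expression 1 = 0 but Expression 2 = 1.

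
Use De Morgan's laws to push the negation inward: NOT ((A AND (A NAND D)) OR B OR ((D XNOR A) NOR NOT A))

NOT (A AND (A NAND D)) AND NOT B AND NOT ((D XNOR A) NOR NOT A)
De Morgan's: NOT(OR of terms) = AND of negations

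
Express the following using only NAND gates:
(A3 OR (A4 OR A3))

((A3 NAND A3) NAND (((A4 NAND A4) NAND (A3 NAND A3)) NAND ((A4 NAND A4) NAND (A3 NAND A3))))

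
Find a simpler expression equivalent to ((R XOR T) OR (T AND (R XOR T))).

By absorption (E OR (E AND v) = E):
= (R XOR T)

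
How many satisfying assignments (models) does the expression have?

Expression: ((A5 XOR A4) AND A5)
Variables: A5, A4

Satisfying assignments: (1,0)
Count: 1 out of 4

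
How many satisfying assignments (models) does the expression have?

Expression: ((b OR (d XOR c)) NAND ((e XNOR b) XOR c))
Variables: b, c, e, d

Satisfying assignments: (0,0,0,0), (0,0,1,0), (0,0,1,1), (0,1,0,0), (0,1,0,1), (0,1,1,1), (1,0,0,0), (1,0,0,1), (1,1,1,0), (1,1,1,1)
Count: 10 out of 16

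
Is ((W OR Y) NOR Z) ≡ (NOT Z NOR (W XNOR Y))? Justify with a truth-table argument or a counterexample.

No. Counterexample: with Z=0, Y=0, W=0, Expression 1 = 1 but Expression 2 = 0.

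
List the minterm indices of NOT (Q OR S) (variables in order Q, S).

Σm(0) = (NOT Q AND NOT S)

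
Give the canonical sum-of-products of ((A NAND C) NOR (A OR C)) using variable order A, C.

Σm() = FALSE (no minterms)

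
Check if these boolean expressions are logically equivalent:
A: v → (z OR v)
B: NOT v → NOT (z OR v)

No, Inverse is not equivalent to original (counterexample: z=1, v=0)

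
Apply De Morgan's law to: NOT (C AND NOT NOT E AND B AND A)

NOT C OR NOT E OR NOT B OR NOT A
De Morgan's: NOT(AND of terms) = OR of negations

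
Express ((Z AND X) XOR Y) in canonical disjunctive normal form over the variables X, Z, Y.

(NOT X AND NOT Z AND Y) OR (NOT X AND Z AND Y) OR (X AND NOT Z AND Y) OR (X AND Z AND NOT Y)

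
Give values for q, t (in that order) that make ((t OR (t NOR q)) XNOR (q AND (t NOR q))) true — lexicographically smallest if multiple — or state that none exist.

q=1, t=0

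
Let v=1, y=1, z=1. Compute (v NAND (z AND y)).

Substituting: (1 NAND (1 AND 1))
= 0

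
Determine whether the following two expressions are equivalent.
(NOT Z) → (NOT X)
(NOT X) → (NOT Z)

No, Converse is not equivalent to original (counterexample: X=0, V=0, Z=1)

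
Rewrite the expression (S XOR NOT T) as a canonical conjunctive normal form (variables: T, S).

(T OR NOT S) AND (NOT T OR S)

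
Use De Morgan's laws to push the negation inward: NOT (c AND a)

NOT c OR NOT a
De Morgan's: NOT(AND of terms) = OR of negations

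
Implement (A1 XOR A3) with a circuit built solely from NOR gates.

((((A1 NOR A3) NOR (A1 NOR A3)) NOR ((A1 NOR A3) NOR (A1 NOR A3))) NOR ((((A1 NOR A1) NOR (A3 NOR A3)) NOR ((A1 NOR A1) NOR (A3 NOR A3))) NOR (((A1 NOR A1) NOR (A3 NOR A3)) NOR ((A1 NOR A1) NOR (A3 NOR A3)))))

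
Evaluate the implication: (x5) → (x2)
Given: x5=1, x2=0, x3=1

Antecedent (x5) = 1; consequent (x2) = 0.
1 → 0 = 0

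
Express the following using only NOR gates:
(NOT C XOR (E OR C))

(((((C NOR C) NOR ((E NOR C) NOR (E NOR C))) NOR ((C NOR C) NOR ((E NOR C) NOR (E NOR C)))) NOR (((C NOR C) NOR ((E NOR C) NOR (E NOR C))) NOR ((C NOR C) NOR ((E NOR C) NOR (E NOR C))))) NOR (((((C NOR C) NOR (C NOR C)) NOR (((E NOR C) NOR (E NOR C)) NOR ((E NOR C) NOR (E NOR C)))) NOR (((C NOR C) NOR (C NOR C)) NOR (((E NOR C) NOR (E NOR C)) NOR ((E NOR C) NOR (E NOR C))))) NOR ((((C NOR C) NOR (C NOR C)) NOR (((E NOR C) NOR (E NOR C)) NOR ((E NOR C) NOR (E NOR C)))) NOR (((C NOR C) NOR (C NOR C)) NOR (((E NOR C) NOR (E NOR C)) NOR ((E NOR C) NOR (E NOR C)))))))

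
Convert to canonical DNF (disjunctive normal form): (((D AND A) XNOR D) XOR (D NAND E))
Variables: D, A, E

(D AND NOT A AND NOT E) OR (D AND A AND E)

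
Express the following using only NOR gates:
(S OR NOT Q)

((S NOR (Q NOR Q)) NOR (S NOR (Q NOR Q)))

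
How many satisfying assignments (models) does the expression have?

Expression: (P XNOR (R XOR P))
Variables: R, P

Satisfying assignments: (0,0), (0,1)
Count: 2 out of 4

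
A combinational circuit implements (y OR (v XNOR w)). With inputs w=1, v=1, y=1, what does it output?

Substituting: (1 OR (1 XNOR 1))
= 1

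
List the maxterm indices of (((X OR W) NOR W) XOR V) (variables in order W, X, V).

ΠM(1, 2, 4, 6) = (W OR X OR NOT V) AND (W OR NOT X OR V) AND (NOT W OR X OR V) AND (NOT W OR NOT X OR V)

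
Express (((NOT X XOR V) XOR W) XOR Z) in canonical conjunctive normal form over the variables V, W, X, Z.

(V OR W OR X OR NOT Z) AND (V OR W OR NOT X OR Z) AND (V OR NOT W OR X OR Z) AND (V OR NOT W OR NOT X OR NOT Z) AND (NOT V OR W OR X OR Z) AND (NOT V OR W OR NOT X OR NOT Z) AND (NOT V OR NOT W OR X OR NOT Z) AND (NOT V OR NOT W OR NOT X OR Z)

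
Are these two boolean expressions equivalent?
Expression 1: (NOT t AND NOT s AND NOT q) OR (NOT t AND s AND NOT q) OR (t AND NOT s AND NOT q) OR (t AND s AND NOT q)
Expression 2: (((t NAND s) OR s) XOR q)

Yes, they are equivalent — the two output columns agree on all 8 assignments:
t | s | q | Expression 1 | Expression 2
---------------------------------------
0 | 0 | 0 | 1 | 1
0 | 0 | 1 | 0 | 0
0 | 1 | 0 | 1 | 1
0 | 1 | 1 | 0 | 0
1 | 0 | 0 | 1 | 1
1 | 0 | 1 | 0 | 0
1 | 1 | 0 | 1 | 1
1 | 1 | 1 | 0 | 0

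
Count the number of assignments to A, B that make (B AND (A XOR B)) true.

Satisfying assignments: (0,1)
Count: 1 out of 4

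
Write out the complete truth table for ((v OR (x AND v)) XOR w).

v | w | x | Output
------------------
0 | 0 | 0 | 0
0 | 0 | 1 | 0
0 | 1 | 0 | 1
0 | 1 | 1 | 1
1 | 0 | 0 | 1
1 | 0 | 1 | 1
1 | 1 | 0 | 0
1 | 1 | 1 | 0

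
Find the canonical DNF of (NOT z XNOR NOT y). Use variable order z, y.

(NOT z AND NOT y) OR (z AND y)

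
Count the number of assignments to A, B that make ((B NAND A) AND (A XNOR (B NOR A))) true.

Satisfying assignments: (0,1)
Count: 1 out of 4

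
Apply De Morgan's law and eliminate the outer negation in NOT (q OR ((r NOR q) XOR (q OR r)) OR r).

NOT q AND NOT ((r NOR q) XOR (q OR r)) AND NOT r
De Morgan's: NOT(OR of terms) = AND of negations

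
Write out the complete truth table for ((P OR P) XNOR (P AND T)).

P | T | Output
--------------
0 | 0 | 1
0 | 1 | 1
1 | 0 | 0
1 | 1 | 1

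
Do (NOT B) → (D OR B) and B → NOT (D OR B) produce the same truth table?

No, Inverse is not equivalent to original (counterexample: D=0, B=0)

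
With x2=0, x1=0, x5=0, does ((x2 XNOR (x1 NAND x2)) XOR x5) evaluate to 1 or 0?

Substituting: ((0 XNOR (0 NAND 0)) XOR 0)
= 0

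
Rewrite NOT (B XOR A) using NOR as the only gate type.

(((((B NOR A) NOR (B NOR A)) NOR ((B NOR A) NOR (B NOR A))) NOR ((((B NOR B) NOR (A NOR A)) NOR ((B NOR B) NOR (A NOR A))) NOR (((B NOR B) NOR (A NOR A)) NOR ((B NOR B) NOR (A NOR A))))) NOR ((((B NOR A) NOR (B NOR A)) NOR ((B NOR A) NOR (B NOR A))) NOR ((((B NOR B) NOR (A NOR A)) NOR ((B NOR B) NOR (A NOR A))) NOR (((B NOR B) NOR (A NOR A)) NOR ((B NOR B) NOR (A NOR A))))))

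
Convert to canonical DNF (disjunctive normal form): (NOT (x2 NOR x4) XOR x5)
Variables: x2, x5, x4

(NOT x2 AND NOT x5 AND x4) OR (NOT x2 AND x5 AND NOT x4) OR (x2 AND NOT x5 AND NOT x4) OR (x2 AND NOT x5 AND x4)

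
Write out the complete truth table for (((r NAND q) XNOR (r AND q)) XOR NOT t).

r | q | t | Output
------------------
0 | 0 | 0 | 1
0 | 0 | 1 | 0
0 | 1 | 0 | 1
0 | 1 | 1 | 0
1 | 0 | 0 | 1
1 | 0 | 1 | 0
1 | 1 | 0 | 1
1 | 1 | 1 | 0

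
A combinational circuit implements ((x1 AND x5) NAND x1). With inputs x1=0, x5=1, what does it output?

Substituting: ((0 AND 1) NAND 0)
= 1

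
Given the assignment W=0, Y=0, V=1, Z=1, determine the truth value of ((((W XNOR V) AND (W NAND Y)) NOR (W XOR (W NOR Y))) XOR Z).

Substituting: ((((0 XNOR 1) AND (0 NAND 0)) NOR (0 XOR (0 NOR 0))) XOR 1)
= 1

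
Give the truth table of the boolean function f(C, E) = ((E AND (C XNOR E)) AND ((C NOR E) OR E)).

C | E | Output
--------------
0 | 0 | 0
0 | 1 | 0
1 | 0 | 0
1 | 1 | 1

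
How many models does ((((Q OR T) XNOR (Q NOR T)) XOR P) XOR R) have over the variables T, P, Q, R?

Satisfying assignments: (0,0,0,1), (0,0,1,1), (0,1,0,0), (0,1,1,0), (1,0,0,1), (1,0,1,1), (1,1,0,0), (1,1,1,0)
Count: 8 out of 16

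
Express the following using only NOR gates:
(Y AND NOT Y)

((Y NOR Y) NOR ((Y NOR Y) NOR (Y NOR Y)))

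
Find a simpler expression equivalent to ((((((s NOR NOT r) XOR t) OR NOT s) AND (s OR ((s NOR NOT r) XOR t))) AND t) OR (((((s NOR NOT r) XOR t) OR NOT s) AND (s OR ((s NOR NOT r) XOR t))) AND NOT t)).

By distribution ((E AND v) OR (E AND NOT v) = E) then distribution ((E OR v) AND (E OR NOT v) = E):
= ((s NOR NOT r) XOR t)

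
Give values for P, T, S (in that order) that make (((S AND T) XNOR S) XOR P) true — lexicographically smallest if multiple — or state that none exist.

P=0, T=0, S=0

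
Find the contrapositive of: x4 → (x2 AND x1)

Contrapositive: NOT (x2 AND x1) → NOT x4
Note: A statement and its contrapositive are logically equivalent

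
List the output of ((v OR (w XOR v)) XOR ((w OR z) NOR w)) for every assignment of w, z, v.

w | z | v | Output
------------------
0 | 0 | 0 | 1
0 | 0 | 1 | 0
0 | 1 | 0 | 0
0 | 1 | 1 | 1
1 | 0 | 0 | 1
1 | 0 | 1 | 1
1 | 1 | 0 | 1
1 | 1 | 1 | 1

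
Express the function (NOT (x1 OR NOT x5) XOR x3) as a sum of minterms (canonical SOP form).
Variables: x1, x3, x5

Σm(1, 2, 6, 7) = (NOT x1 AND NOT x3 AND x5) OR (NOT x1 AND x3 AND NOT x5) OR (x1 AND x3 AND NOT x5) OR (x1 AND x3 AND x5)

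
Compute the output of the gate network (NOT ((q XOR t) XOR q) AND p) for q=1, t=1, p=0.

Substituting: (NOT ((1 XOR 1) XOR 1) AND 0)
= 0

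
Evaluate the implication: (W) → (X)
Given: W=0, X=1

Antecedent (W) = 0; consequent (X) = 1.
0 → 1 = 1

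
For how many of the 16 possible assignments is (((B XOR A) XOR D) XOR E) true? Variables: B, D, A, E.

Satisfying assignments: (0,0,0,1), (0,0,1,0), (0,1,0,0), (0,1,1,1), (1,0,0,0), (1,0,1,1), (1,1,0,1), (1,1,1,0)
Count: 8 out of 16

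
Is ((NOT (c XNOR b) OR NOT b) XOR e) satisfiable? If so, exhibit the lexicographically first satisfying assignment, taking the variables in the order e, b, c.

e=0, b=0, c=0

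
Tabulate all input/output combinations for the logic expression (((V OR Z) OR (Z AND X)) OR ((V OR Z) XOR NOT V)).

X | V | Z | Output
------------------
0 | 0 | 0 | 1
0 | 0 | 1 | 1
0 | 1 | 0 | 1
0 | 1 | 1 | 1
1 | 0 | 0 | 1
1 | 0 | 1 | 1
1 | 1 | 0 | 1
1 | 1 | 1 | 1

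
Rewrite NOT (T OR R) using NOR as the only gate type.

(((T NOR R) NOR (T NOR R)) NOR ((T NOR R) NOR (T NOR R)))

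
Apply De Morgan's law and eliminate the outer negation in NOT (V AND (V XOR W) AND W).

NOT V OR NOT (V XOR W) OR NOT W
De Morgan's: NOT(AND of terms) = OR of negations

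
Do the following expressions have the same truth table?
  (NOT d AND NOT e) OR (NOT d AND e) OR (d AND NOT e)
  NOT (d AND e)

Yes, they are equivalent — the two output columns agree on all 4 assignments:
d | e | Expression 1 | Expression 2
-----------------------------------
0 | 0 | 1 | 1
0 | 1 | 1 | 1
1 | 0 | 1 | 1
1 | 1 | 0 | 0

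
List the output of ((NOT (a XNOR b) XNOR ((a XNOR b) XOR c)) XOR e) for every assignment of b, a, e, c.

b | a | e | c | Output
----------------------
0 | 0 | 0 | 0 | 0
0 | 0 | 0 | 1 | 1
0 | 0 | 1 | 0 | 1
0 | 0 | 1 | 1 | 0
0 | 1 | 0 | 0 | 0
0 | 1 | 0 | 1 | 1
0 | 1 | 1 | 0 | 1
0 | 1 | 1 | 1 | 0
1 | 0 | 0 | 0 | 0
1 | 0 | 0 | 1 | 1
1 | 0 | 1 | 0 | 1
1 | 0 | 1 | 1 | 0
1 | 1 | 0 | 0 | 0
1 | 1 | 0 | 1 | 1
1 | 1 | 1 | 0 | 1
1 | 1 | 1 | 1 | 0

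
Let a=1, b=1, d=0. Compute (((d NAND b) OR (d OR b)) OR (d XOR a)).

Substituting: (((0 NAND 1) OR (0 OR 1)) OR (0 XOR 1))
= 1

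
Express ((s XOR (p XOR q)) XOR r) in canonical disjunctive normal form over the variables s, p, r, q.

(NOT s AND NOT p AND NOT r AND q) OR (NOT s AND NOT p AND r AND NOT q) OR (NOT s AND p AND NOT r AND NOT q) OR (NOT s AND p AND r AND q) OR (s AND NOT p AND NOT r AND NOT q) OR (s AND NOT p AND r AND q) OR (s AND p AND NOT r AND q) OR (s AND p AND r AND NOT q)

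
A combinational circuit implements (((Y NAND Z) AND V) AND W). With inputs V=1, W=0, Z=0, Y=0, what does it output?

Substituting: (((0 NAND 0) AND 1) AND 0)
= 0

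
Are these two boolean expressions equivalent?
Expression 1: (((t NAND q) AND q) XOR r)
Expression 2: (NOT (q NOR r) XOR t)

No. Counterexample: with q=0, r=0, t=1, Expression 1 = 0 but Expression 2 = 1.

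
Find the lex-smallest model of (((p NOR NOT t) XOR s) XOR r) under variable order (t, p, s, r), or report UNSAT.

t=0, p=0, s=0, r=1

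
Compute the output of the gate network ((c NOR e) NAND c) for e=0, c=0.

Substituting: ((0 NOR 0) NAND 0)
= 1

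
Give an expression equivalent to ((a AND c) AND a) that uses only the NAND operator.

((((a NAND c) NAND (a NAND c)) NAND a) NAND (((a NAND c) NAND (a NAND c)) NAND a))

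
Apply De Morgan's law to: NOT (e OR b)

NOT e AND NOT b
De Morgan's: NOT(OR of terms) = AND of negations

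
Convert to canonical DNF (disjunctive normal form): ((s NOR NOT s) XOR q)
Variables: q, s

(q AND NOT s) OR (q AND s)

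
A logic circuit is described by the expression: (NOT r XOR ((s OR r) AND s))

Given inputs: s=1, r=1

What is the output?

Substituting: (NOT 1 XOR ((1 OR 1) AND 1))
= 1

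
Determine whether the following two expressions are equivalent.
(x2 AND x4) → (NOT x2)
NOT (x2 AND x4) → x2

No, Inverse is not equivalent to original (counterexample: x2=0, x1=0, x4=0)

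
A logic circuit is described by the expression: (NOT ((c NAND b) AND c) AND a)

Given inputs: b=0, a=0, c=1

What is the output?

Substituting: (NOT ((1 NAND 0) AND 1) AND 0)
= 0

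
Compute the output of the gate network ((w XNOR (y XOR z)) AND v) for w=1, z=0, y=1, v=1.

Substituting: ((1 XNOR (1 XOR 0)) AND 1)
= 1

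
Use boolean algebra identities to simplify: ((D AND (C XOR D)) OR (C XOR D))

By absorption (E OR (E AND v) = E):
= (C XOR D)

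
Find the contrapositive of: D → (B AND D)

Contrapositive: NOT (B AND D) → NOT D
Note: A statement and its contrapositive are logically equivalent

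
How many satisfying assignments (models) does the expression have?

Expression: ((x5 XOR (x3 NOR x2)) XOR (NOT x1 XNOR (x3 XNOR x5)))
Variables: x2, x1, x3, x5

Satisfying assignments: (0,1,0,0), (0,1,0,1), (0,1,1,0), (0,1,1,1), (1,0,0,0), (1,0,0,1), (1,1,1,0), (1,1,1,1)
Count: 8 out of 16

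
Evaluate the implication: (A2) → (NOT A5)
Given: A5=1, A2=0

Antecedent (A2) = 0; consequent (NOT A5) = 0.
0 → 0 = 1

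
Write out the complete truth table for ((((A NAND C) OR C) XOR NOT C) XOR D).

D | A | C | Output
------------------
0 | 0 | 0 | 0
0 | 0 | 1 | 1
0 | 1 | 0 | 0
0 | 1 | 1 | 1
1 | 0 | 0 | 1
1 | 0 | 1 | 0
1 | 1 | 0 | 1
1 | 1 | 1 | 0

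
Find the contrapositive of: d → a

Contrapositive: NOT a → NOT d
Note: A statement and its contrapositive are logically equivalent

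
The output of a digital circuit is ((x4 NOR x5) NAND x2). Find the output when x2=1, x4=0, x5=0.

Substituting: ((0 NOR 0) NAND 1)
= 0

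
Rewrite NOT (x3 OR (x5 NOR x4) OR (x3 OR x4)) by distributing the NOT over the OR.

NOT x3 AND NOT (x5 NOR x4) AND NOT (x3 OR x4)
De Morgan's: NOT(OR of terms) = AND of negations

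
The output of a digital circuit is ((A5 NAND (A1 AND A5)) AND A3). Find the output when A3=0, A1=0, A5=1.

Substituting: ((1 NAND (0 AND 1)) AND 0)
= 0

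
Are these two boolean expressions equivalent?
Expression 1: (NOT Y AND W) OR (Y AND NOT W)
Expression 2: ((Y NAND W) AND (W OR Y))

Yes, they are equivalent — the two output columns agree on all 4 assignments:
Y | W | Expression 1 | Expression 2
-----------------------------------
0 | 0 | 0 | 0
0 | 1 | 1 | 1
1 | 0 | 1 | 1
1 | 1 | 0 | 0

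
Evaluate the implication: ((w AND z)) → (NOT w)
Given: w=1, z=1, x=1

Antecedent ((w AND z)) = 1; consequent (NOT w) = 0.
1 → 0 = 0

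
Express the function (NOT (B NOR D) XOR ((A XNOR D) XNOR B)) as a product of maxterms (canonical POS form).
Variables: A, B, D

ΠM(0, 1, 2, 7) = (A OR B OR D) AND (A OR B OR NOT D) AND (A OR NOT B OR D) AND (NOT A OR NOT B OR NOT D)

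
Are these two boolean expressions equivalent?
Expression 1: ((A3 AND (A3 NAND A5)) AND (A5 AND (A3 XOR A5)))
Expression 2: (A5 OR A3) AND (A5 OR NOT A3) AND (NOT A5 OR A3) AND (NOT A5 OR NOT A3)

Yes, they are equivalent — the two output columns agree on all 4 assignments:
A5 | A3 | Expression 1 | Expression 2
-------------------------------------
0 | 0 | 0 | 0
0 | 1 | 0 | 0
1 | 0 | 0 | 0
1 | 1 | 0 | 0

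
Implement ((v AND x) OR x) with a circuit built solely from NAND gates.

((((v NAND x) NAND (v NAND x)) NAND ((v NAND x) NAND (v NAND x))) NAND (x NAND x))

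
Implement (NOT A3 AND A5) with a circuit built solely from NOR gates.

(((A3 NOR A3) NOR (A3 NOR A3)) NOR (A5 NOR A5))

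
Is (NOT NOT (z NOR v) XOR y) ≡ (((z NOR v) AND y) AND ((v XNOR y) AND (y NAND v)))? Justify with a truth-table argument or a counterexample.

No. Counterexample: with z=0, y=0, v=0, Expression 1 = 1 but Expression 2 = 0.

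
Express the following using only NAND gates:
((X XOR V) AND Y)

((((X NAND (X NAND V)) NAND (V NAND (X NAND V))) NAND Y) NAND (((X NAND (X NAND V)) NAND (V NAND (X NAND V))) NAND Y))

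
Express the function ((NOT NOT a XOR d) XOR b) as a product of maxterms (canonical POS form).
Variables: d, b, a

ΠM(0, 3, 5, 6) = (d OR b OR a) AND (d OR NOT b OR NOT a) AND (NOT d OR b OR NOT a) AND (NOT d OR NOT b OR a)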